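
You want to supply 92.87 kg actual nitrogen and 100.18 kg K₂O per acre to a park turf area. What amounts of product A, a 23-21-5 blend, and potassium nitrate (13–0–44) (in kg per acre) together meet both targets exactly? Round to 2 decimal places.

293.97 kg product A, 194.28 kg potassium nitrate

Let a = kg of product A, b = kg of potassium nitrate (per acre).
N: 0.23·a + 0.13·b = 92.87
K₂O: 0.05·a + 0.44·b = 100.18
Eliminate b: (row1) − 0.13/0.44·(row2) → 0.215227·a = 63.2714, so a = 293.9747.
Then b = (100.18 − 0.05·293.9747) / 0.44 = 194.276.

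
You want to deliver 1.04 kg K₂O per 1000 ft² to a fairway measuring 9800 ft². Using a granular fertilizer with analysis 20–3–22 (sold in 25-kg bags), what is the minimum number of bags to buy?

Product per 1000 ft² = 1.04 / 22% = 4.72727 kg.
Total product = 4.72727 × 9800 / 1000 = 46.3273 kg.
Bags = ⌈46.3273 / 25⌉ = 2.

2 bags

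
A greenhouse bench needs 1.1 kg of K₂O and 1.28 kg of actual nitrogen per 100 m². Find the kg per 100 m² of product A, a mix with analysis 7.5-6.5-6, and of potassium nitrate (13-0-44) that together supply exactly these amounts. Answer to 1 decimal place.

Let a = kg of product A, b = kg of potassium nitrate (per 100 m²).
K₂O: 0.06·a + 0.44·b = 1.1
N: 0.075·a + 0.13·b = 1.28
From row1: a = (1.1 − 0.44·b) / 0.06.
Into row2: 0.075·(1.1 − 0.44·b)/0.06 + 0.13·b = 1.28 → b = 0.22619, a = 16.6746.

16.7 kg product A, 0.2 kg potassium nitrate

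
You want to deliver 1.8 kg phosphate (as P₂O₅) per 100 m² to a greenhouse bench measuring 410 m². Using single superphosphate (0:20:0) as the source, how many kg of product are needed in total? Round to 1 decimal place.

36.9 kg

Product per 100 m² = 1.8 / 20% = 9 kg.
Total product = 9 × 410 / 100 = 36.9 kg.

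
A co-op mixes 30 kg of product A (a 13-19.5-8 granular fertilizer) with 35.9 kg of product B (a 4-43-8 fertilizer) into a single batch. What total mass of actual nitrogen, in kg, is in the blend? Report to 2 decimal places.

5.34 kg N

N mass = 13%×30 + 4%×35.9 = 5.336 kg.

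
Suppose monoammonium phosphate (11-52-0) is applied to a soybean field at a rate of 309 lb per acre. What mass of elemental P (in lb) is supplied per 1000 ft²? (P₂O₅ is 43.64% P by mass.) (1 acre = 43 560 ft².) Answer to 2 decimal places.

1.61 lb P per thousand sq ft

P₂O₅ per acre = 309 × 52% = 160.68 lb.
Elemental P = 160.68 × 0.4364 = 70.1208 lb per acre.
Convert to per 1000 ft²: 70.1208 × 0.0229568 = 1.60975 lb.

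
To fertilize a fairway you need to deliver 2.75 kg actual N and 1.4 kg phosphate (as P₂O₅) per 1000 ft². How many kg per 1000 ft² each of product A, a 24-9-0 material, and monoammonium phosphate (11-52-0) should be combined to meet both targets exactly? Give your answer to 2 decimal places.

11.11 kg product A, 0.77 kg monoammonium phosphate

Per-1000 ft² balance (a = product A, b = monoammonium phosphate):
N: 0.24·a + 0.11·b = 2.75
P₂O₅: 0.09·a + 0.52·b = 1.4
From row1: a = (2.75 − 0.11·b) / 0.24.
Into row2: 0.09·(2.75 − 0.11·b)/0.24 + 0.52·b = 1.4 → b = 0.770235, a = 11.1053.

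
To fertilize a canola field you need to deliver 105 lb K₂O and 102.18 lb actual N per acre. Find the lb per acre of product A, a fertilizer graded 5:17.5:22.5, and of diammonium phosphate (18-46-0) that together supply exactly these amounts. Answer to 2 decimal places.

466.67 lb product A, 438.04 lb diammonium phosphate

With a, b = lb per acre of product A and diammonium phosphate:
K₂O: 0.225·a + 0·b = 105
N: 0.05·a + 0.18·b = 102.18
Eliminate a: (row1) − 0.225/0.05·(row2) → -0.81·b = -354.81, so b = 438.037.
Back-substitute: a = (105 − 0·438.037) / 0.225 = 466.667.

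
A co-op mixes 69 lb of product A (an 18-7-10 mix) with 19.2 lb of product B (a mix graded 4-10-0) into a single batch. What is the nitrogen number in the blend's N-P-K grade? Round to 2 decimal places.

14.95% N

Total mass = 69 + 19.2 = 88.2 lb.
N mass = 18%×69 + 4%×19.2 = 13.188 lb.
% N = 13.188 / 88.2 = 14.9524%.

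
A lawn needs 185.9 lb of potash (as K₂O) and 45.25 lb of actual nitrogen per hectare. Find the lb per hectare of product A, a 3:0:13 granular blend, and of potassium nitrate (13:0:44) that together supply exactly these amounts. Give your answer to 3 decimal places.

With a, b = lb per hectare of product A and potassium nitrate:
K₂O: 0.13·a + 0.44·b = 185.9
N: 0.03·a + 0.13·b = 45.25
Solving simultaneously: a = 1150.5405, b = 82.5676.

1150.541 lb product A, 82.568 lb potassium nitrate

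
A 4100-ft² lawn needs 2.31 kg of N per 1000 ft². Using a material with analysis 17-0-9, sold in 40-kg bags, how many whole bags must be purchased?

2 bags

Product per 1000 ft² = 2.31 / 17% = 13.5882 kg.
Total product = 13.5882 × 4100 / 1000 = 55.7118 kg.
Bags = ⌈55.7118 / 40⌉ = 2.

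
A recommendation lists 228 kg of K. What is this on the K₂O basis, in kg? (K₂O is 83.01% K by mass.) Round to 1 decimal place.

274.7 kg K₂O

K₂O = 228 / 0.8301 = 274.666 kg.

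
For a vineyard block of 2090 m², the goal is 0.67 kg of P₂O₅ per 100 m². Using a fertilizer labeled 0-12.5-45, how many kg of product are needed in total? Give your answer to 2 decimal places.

Product per 100 m² = 0.67 / 12.5% = 5.36 kg.
Total product = 5.36 × 2090 / 100 = 112.024 kg.

112.02 kg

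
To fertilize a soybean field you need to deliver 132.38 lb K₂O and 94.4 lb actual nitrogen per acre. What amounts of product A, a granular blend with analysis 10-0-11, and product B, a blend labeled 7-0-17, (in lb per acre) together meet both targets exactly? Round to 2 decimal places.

729.18 lb product A, 306.88 lb product B

Let a = lb of product A, b = lb of product B (per acre).
K₂O: 0.11·a + 0.17·b = 132.38
N: 0.1·a + 0.07·b = 94.4
Eliminate b: (row1) − 0.17/0.07·(row2) → -0.132857·a = -96.8771, so a = 729.183.
Then b = (94.4 − 0.1·729.183) / 0.07 = 306.882.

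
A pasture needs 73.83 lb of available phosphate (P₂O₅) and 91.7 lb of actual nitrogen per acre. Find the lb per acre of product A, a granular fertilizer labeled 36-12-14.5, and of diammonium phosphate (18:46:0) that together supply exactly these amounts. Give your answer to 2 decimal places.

Per-acre balance (a = product A, b = diammonium phosphate):
P₂O₅: 0.12·a + 0.46·b = 73.83
N: 0.36·a + 0.18·b = 91.7
Eliminate b: (row1) − 0.46/0.18·(row2) → -0.8·a = -160.514, so a = 200.643.
Then b = (91.7 − 0.36·200.643) / 0.18 = 108.158.

200.64 lb product A, 108.16 lb diammonium phosphate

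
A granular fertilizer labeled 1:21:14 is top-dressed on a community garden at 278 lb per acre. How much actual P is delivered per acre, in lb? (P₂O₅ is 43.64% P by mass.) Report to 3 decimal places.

P₂O₅ per acre = 278 × 21% = 58.38 lb.
Elemental P = 58.38 × 0.4364 = 25.47703 lb per acre.

25.477 lb P per acre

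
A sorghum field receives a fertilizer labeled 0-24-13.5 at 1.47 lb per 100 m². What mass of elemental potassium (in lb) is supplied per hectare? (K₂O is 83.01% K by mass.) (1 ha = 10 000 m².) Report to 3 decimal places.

K₂O per 100 m² = 1.47 × 13.5% = 0.19845 lb.
Elemental K = 0.19845 × 0.8301 = 0.164733 lb per 100 m².
Convert to per hectare: 0.164733 × 100 = 16.4733 lb.

16.473 lb K per hectare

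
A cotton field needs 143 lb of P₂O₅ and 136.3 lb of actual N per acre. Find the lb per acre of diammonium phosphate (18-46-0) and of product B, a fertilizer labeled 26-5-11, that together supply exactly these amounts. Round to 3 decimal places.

With a, b = lb per acre of diammonium phosphate and product B:
P₂O₅: 0.46·a + 0.05·b = 143
N: 0.18·a + 0.26·b = 136.3
From row1: a = (143 − 0.05·b) / 0.46.
Into row2: 0.18·(143 − 0.05·b)/0.46 + 0.26·b = 136.3 → b = 334.1591, a = 274.5479.

274.548 lb diammonium phosphate, 334.159 lb product B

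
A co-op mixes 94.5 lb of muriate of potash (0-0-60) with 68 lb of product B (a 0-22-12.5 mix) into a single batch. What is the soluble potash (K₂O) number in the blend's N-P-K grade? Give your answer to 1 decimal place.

Total mass = 94.5 + 68 = 162.5 lb.
K₂O mass = 60%×94.5 + 12.5%×68 = 65.2 lb.
% K₂O = 65.2 / 162.5 = 40.1231%.

40.1% K₂O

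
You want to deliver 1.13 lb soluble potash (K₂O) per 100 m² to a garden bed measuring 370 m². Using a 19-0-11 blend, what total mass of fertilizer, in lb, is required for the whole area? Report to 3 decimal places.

38.009 lb

Product per 100 m² = 1.13 / 11% = 10.2727 lb.
Total product = 10.2727 × 370 / 100 = 38.0091 lb.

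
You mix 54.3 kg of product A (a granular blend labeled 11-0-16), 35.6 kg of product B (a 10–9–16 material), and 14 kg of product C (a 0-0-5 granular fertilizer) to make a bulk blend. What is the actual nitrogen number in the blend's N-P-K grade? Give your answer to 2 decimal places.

9.18% N

Total mass = 54.3 + 35.6 + 14 = 103.9 kg.
N mass = 11%×54.3 + 10%×35.6 + 0%×14 = 9.533 kg.
% N = 9.533 / 103.9 = 9.17517%.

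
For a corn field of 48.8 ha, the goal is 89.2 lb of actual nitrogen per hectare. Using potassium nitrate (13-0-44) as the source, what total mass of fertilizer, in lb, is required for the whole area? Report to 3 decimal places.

33484.308 lb

Product per hectare = 89.2 / 13% = 686.154 lb.
Total product = 686.154 × 48.8 = 33484.3077 lb.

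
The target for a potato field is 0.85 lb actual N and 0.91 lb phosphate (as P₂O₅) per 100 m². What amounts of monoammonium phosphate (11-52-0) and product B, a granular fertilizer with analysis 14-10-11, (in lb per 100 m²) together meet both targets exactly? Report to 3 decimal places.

Per-100 m² balance (a = monoammonium phosphate, b = product B):
N: 0.11·a + 0.14·b = 0.85
P₂O₅: 0.52·a + 0.1·b = 0.91
From row1: a = (0.85 − 0.14·b) / 0.11.
Into row2: 0.52·(0.85 − 0.14·b)/0.11 + 0.1·b = 0.91 → b = 5.53236, a = 0.686084.

0.686 lb monoammonium phosphate, 5.532 lb product B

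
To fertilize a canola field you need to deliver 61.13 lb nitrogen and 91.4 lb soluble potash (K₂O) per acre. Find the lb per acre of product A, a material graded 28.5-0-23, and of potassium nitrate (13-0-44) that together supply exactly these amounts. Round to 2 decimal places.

157.23 lb product A, 125.54 lb potassium nitrate

Per-acre balance (a = product A, b = potassium nitrate):
N: 0.285·a + 0.13·b = 61.13
K₂O: 0.23·a + 0.44·b = 91.4
Eliminate b: (row1) − 0.13/0.44·(row2) → 0.217045·a = 34.1255, so a = 157.227.
Then b = (91.4 − 0.23·157.227) / 0.44 = 125.5403.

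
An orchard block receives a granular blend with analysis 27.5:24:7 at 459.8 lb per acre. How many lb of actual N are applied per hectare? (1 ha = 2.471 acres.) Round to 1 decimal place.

nitrogen per acre = 459.8 × 27.5% = 126.445 lb.
Convert to per hectare: 126.445 × 2.471 = 312.446 lb.

312.4 lb N per hectare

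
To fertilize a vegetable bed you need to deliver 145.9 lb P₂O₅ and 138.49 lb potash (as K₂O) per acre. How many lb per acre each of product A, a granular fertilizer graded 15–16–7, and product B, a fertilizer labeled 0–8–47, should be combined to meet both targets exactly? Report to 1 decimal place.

826.1 lb product A, 171.6 lb product B

Let a = lb of product A, b = lb of product B (per acre).
P₂O₅: 0.16·a + 0.08·b = 145.9
K₂O: 0.07·a + 0.47·b = 138.49
From row1: a = (145.9 − 0.08·b) / 0.16.
Into row2: 0.07·(145.9 − 0.08·b)/0.16 + 0.47·b = 138.49 → b = 171.629, a = 826.06.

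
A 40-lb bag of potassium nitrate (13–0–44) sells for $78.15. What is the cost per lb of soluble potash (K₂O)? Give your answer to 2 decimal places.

$4.44 per lb K₂O

K₂O in bag = 40 × 44% = 17.6 lb.
Cost per lb K₂O = $78.15 / 17.6 = $4.4403.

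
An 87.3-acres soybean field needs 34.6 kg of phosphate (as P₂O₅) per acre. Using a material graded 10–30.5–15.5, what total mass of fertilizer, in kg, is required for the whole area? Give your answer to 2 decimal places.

Product per acre = 34.6 / 30.5% = 113.443 kg.
Total product = 113.443 × 87.3 = 9903.541 kg.

9903.54 kg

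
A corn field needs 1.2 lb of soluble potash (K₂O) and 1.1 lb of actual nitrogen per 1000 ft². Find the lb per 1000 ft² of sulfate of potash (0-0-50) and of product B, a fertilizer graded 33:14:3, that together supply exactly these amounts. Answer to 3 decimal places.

2.200 lb sulfate of potash, 3.333 lb product B

Let a = lb of sulfate of potash, b = lb of product B (per 1000 ft²).
K₂O: 0.5·a + 0.03·b = 1.2
N: 0·a + 0.33·b = 1.1
Solving simultaneously: a = 2.2, b = 3.33333.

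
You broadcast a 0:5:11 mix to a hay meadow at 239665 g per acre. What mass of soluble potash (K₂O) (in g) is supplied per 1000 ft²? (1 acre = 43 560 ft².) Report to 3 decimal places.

605.215 g K₂O per thousand sq ft

K₂O per acre = 239665 × 11% = 26363.2 g.
Convert to per 1000 ft²: 26363.2 × 0.0229568 = 605.2146 g.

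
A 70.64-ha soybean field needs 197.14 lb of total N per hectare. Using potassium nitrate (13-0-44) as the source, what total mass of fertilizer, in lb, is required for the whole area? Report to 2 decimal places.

Product per hectare = 197.14 / 13% = 1516.46 lb.
Total product = 1516.46 × 70.64 = 107122.843 lb.

107122.84 lb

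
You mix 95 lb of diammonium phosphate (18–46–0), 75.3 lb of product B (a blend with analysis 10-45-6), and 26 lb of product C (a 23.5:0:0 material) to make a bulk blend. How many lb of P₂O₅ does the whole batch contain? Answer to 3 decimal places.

P₂O₅ mass = 46%×95 + 45%×75.3 + 0%×26 = 77.585 lb.

77.585 lb P₂O₅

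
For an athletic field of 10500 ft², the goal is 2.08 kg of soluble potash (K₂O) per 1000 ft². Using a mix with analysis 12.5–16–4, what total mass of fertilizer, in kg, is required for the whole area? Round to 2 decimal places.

Product per 1000 ft² = 2.08 / 4% = 52 kg.
Total product = 52 × 10500 / 1000 = 546 kg.

546.00 kg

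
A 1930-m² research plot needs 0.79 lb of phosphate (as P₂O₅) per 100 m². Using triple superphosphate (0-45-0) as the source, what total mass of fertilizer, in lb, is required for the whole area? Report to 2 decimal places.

33.88 lb

Product per 100 m² = 0.79 / 45% = 1.75556 lb.
Total product = 1.75556 × 1930 / 100 = 33.8822 lb.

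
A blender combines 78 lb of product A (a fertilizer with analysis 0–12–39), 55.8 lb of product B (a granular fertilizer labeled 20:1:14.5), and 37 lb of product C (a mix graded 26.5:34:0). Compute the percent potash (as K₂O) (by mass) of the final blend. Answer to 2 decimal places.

22.55% K₂O

Total mass = 78 + 55.8 + 37 = 170.8 lb.
K₂O mass = 39%×78 + 14.5%×55.8 + 0%×37 = 38.511 lb.
% K₂O = 38.511 / 170.8 = 22.5474%.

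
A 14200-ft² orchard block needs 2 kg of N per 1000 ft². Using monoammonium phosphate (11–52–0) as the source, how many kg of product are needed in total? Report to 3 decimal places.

258.182 kg

Product per 1000 ft² = 2 / 11% = 18.1818 kg.
Total product = 18.1818 × 14200 / 1000 = 258.1818 kg.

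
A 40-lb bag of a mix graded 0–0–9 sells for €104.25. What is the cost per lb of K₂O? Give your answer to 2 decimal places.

K₂O in bag = 40 × 9% = 3.6 lb.
Cost per lb K₂O = €104.25 / 3.6 = €28.9583.

€28.96 per lb K₂O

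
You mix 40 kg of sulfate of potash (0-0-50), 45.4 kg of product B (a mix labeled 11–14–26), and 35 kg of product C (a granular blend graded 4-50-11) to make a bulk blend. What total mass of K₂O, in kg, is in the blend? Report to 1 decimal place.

K₂O mass = 50%×40 + 26%×45.4 + 11%×35 = 35.654 kg.

35.7 kg K₂O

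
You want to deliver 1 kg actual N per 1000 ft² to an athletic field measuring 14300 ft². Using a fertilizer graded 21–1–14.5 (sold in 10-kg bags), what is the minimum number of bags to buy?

Product per 1000 ft² = 1 / 21% = 4.7619 kg.
Total product = 4.7619 × 14300 / 1000 = 68.0952 kg.
Bags = ⌈68.0952 / 10⌉ = 7.

7 bags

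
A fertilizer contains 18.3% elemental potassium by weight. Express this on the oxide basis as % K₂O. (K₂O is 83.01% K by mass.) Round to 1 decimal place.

%K₂O = 18.3 / 0.8301 = 22.0455%.

22.0% K₂O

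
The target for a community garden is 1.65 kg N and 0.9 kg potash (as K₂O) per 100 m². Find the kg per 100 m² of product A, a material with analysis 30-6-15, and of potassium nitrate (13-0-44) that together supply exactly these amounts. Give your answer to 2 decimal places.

5.41 kg product A, 0.20 kg potassium nitrate

With a, b = kg per 100 m² of product A and potassium nitrate:
N: 0.3·a + 0.13·b = 1.65
K₂O: 0.15·a + 0.44·b = 0.9
Eliminate a: (row1) − 0.3/0.15·(row2) → -0.75·b = -0.15, so b = 0.2.
Back-substitute: a = (1.65 − 0.13·0.2) / 0.3 = 5.41333.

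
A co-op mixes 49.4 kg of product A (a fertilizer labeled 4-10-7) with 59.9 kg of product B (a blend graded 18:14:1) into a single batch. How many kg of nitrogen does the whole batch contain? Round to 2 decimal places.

12.76 kg N

N mass = 4%×49.4 + 18%×59.9 = 12.758 kg.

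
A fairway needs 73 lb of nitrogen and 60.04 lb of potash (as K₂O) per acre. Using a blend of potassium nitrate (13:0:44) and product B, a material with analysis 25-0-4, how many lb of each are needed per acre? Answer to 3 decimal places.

115.363 lb potassium nitrate, 232.011 lb product B

With a, b = lb per acre of potassium nitrate and product B:
N: 0.13·a + 0.25·b = 73
K₂O: 0.44·a + 0.04·b = 60.04
Eliminate b: (row1) − 0.25/0.04·(row2) → -2.62·a = -302.25, so a = 115.3626.
Then b = (60.04 − 0.44·115.3626) / 0.04 = 232.01145.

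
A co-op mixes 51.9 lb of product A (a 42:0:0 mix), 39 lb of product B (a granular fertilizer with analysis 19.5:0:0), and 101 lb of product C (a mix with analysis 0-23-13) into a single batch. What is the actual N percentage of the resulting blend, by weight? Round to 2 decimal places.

Total mass = 51.9 + 39 + 101 = 191.9 lb.
N mass = 42%×51.9 + 19.5%×39 + 0%×101 = 29.403 lb.
% N = 29.403 / 191.9 = 15.322%.

15.32% N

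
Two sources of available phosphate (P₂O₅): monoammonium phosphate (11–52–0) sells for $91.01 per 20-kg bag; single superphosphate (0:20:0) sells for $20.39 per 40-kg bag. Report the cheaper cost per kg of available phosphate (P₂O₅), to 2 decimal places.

monoammonium phosphate: P₂O₅ per bag = 20 × 52% = 10.4 kg; cost = 91.01 / 10.4 = $8.7510/kg P₂O₅.
single superphosphate: P₂O₅ per bag = 40 × 20% = 8 kg; cost = 20.39 / 8 = $2.5488/kg P₂O₅.
single superphosphate is cheaper.

$2.55 per kg P₂O₅ (single superphosphate)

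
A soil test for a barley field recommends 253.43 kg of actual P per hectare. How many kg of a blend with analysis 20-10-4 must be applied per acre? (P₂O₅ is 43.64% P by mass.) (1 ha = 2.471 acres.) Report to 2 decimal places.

2350.18 kg of product per acre

As P₂O₅: 253.43 / 0.4364 = 580.729 kg per hectare.
Product per hectare = 580.729 / 10% = 5807.29 kg.
Convert to per acre: 5807.29 × 0.404694 = 2350.177 kg.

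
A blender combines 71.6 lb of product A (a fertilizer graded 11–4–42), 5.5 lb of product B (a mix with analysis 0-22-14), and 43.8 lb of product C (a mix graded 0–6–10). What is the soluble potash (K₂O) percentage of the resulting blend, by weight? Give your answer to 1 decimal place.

29.1% K₂O

Total mass = 71.6 + 5.5 + 43.8 = 120.9 lb.
K₂O mass = 42%×71.6 + 14%×5.5 + 10%×43.8 = 35.222 lb.
% K₂O = 35.222 / 120.9 = 29.1332%.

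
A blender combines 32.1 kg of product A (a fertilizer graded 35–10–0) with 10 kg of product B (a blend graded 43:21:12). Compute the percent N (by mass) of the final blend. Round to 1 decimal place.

Total mass = 32.1 + 10 = 42.1 kg.
N mass = 35%×32.1 + 43%×10 = 15.535 kg.
% N = 15.535 / 42.1 = 36.9002%.

36.9% N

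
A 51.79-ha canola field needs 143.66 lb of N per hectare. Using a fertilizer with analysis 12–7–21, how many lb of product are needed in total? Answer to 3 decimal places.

Product per hectare = 143.66 / 12% = 1197.17 lb.
Total product = 1197.17 × 51.79 = 62001.2617 lb.

62001.262 lb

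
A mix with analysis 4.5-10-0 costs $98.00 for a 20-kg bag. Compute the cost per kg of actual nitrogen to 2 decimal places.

$108.89 per kg N

N in bag = 20 × 4.5% = 0.9 kg.
Cost per kg N = $98.00 / 0.9 = $108.8889.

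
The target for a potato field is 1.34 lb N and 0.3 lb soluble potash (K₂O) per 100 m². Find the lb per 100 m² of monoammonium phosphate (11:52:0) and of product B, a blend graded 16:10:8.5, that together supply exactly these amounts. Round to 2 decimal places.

Per-100 m² balance (a = monoammonium phosphate, b = product B):
N: 0.11·a + 0.16·b = 1.34
K₂O: 0·a + 0.085·b = 0.3
Solving simultaneously: a = 7.04813, b = 3.52941.

7.05 lb monoammonium phosphate, 3.53 lb product B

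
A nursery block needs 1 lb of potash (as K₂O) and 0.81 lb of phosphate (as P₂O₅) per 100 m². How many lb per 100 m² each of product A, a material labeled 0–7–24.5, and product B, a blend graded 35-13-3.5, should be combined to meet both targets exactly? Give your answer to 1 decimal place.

Per-100 m² balance (a = product A, b = product B):
K₂O: 0.245·a + 0.035·b = 1
P₂O₅: 0.07·a + 0.13·b = 0.81
Eliminate b: (row1) − 0.035/0.13·(row2) → 0.226154·a = 0.781923, so a = 3.45748.
Then b = (0.81 − 0.07·3.45748) / 0.13 = 4.36905.

3.5 lb product A, 4.4 lb product B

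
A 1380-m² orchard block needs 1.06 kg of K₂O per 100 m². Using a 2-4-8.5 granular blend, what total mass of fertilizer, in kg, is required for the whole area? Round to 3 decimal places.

Product per 100 m² = 1.06 / 8.5% = 12.4706 kg.
Total product = 12.4706 × 1380 / 100 = 172.0941 kg.

172.094 kg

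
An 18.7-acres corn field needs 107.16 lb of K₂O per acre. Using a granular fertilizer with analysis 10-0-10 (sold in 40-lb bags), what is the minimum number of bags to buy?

501 bags

Product per acre = 107.16 / 10% = 1071.6 lb.
Total product = 1071.6 × 18.7 = 20038.9 lb.
Bags = ⌈20038.9 / 40⌉ = 501.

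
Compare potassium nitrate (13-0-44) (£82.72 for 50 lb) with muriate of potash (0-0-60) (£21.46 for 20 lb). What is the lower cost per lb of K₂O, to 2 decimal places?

£1.79 per lb K₂O (muriate of potash)

potassium nitrate: K₂O per bag = 50 × 44% = 22 lb; cost = 82.72 / 22 = £3.7600/lb K₂O.
muriate of potash: K₂O per bag = 20 × 60% = 12 lb; cost = 21.46 / 12 = £1.7883/lb K₂O.
muriate of potash is cheaper.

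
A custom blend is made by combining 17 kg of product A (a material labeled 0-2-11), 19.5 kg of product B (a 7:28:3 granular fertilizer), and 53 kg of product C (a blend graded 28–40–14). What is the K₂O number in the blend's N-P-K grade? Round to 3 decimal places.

11.034% K₂O

Total mass = 17 + 19.5 + 53 = 89.5 kg.
K₂O mass = 11%×17 + 3%×19.5 + 14%×53 = 9.875 kg.
% K₂O = 9.875 / 89.5 = 11.0335%.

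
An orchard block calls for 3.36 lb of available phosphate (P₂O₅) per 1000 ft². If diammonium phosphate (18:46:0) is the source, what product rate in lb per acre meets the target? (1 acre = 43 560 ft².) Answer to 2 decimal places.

318.18 lb of product per acre

Product per 1000 ft² = 3.36 / 46% = 7.30435 lb.
Convert to per acre: 7.30435 × 43.56 = 318.177 lb.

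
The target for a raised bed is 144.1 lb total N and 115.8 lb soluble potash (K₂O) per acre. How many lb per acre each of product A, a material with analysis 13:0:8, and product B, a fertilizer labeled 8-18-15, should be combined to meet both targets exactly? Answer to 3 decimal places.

942.824 lb product A, 269.160 lb product B

Let a = lb of product A, b = lb of product B (per acre).
N: 0.13·a + 0.08·b = 144.1
K₂O: 0.08·a + 0.15·b = 115.8
Eliminate b: (row1) − 0.08/0.15·(row2) → 0.0873333·a = 82.34, so a = 942.8244.
Then b = (115.8 − 0.08·942.8244) / 0.15 = 269.1603.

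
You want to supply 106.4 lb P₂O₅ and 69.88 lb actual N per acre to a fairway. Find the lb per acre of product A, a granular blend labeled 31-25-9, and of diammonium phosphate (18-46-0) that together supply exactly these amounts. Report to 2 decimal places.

Per-acre balance (a = product A, b = diammonium phosphate):
P₂O₅: 0.25·a + 0.46·b = 106.4
N: 0.31·a + 0.18·b = 69.88
Eliminate b: (row1) − 0.46/0.18·(row2) → -0.542222·a = -72.1822, so a = 133.123.
Then b = (69.88 − 0.31·133.123) / 0.18 = 158.9549.

133.12 lb product A, 158.95 lb diammonium phosphate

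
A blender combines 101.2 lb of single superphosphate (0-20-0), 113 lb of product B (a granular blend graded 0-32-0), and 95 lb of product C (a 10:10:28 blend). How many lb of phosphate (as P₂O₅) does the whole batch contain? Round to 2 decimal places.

65.90 lb P₂O₅

P₂O₅ mass = 20%×101.2 + 32%×113 + 10%×95 = 65.9 lb.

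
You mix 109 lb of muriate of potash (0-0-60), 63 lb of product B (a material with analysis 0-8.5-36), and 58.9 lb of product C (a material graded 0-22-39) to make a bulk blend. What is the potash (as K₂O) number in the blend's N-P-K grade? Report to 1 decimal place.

48.1% K₂O

Total mass = 109 + 63 + 58.9 = 230.9 lb.
K₂O mass = 60%×109 + 36%×63 + 39%×58.9 = 111.051 lb.
% K₂O = 111.051 / 230.9 = 48.0948%.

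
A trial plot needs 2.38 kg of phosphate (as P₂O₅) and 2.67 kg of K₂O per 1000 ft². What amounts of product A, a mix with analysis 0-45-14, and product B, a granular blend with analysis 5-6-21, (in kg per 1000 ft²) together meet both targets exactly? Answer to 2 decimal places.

With a, b = kg per 1000 ft² of product A and product B:
P₂O₅: 0.45·a + 0.06·b = 2.38
K₂O: 0.14·a + 0.21·b = 2.67
Eliminate a: (row1) − 0.45/0.14·(row2) → -0.615·b = -6.20214, so b = 10.0848.
Back-substitute: a = (2.38 − 0.06·10.0848) / 0.45 = 3.94425.

3.94 kg product A, 10.08 kg product B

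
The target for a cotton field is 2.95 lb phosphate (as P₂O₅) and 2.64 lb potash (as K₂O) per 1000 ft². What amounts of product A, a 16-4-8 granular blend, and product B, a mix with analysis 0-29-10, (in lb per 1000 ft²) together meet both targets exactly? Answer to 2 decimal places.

24.51 lb product A, 6.79 lb product B

Let a = lb of product A, b = lb of product B (per 1000 ft²).
P₂O₅: 0.04·a + 0.29·b = 2.95
K₂O: 0.08·a + 0.1·b = 2.64
Eliminate a: (row1) − 0.04/0.08·(row2) → 0.24·b = 1.63, so b = 6.79167.
Back-substitute: a = (2.95 − 0.29·6.79167) / 0.04 = 24.5104.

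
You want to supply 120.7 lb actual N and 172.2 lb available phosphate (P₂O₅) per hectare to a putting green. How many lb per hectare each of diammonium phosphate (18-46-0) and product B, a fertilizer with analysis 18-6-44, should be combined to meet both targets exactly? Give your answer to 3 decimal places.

329.917 lb diammonium phosphate, 340.639 lb product B

Per-hectare balance (a = diammonium phosphate, b = product B):
N: 0.18·a + 0.18·b = 120.7
P₂O₅: 0.46·a + 0.06·b = 172.2
Solving simultaneously: a = 329.9167, b = 340.6389.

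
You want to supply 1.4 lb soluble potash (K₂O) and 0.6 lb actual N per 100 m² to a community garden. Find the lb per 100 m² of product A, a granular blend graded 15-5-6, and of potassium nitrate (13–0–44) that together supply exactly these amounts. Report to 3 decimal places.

Per-100 m² balance (a = product A, b = potassium nitrate):
K₂O: 0.06·a + 0.44·b = 1.4
N: 0.15·a + 0.13·b = 0.6
Eliminate b: (row1) − 0.44/0.13·(row2) → -0.447692·a = -0.630769, so a = 1.40893.
Then b = (0.6 − 0.15·1.40893) / 0.13 = 2.98969.

1.409 lb product A, 2.990 lb potassium nitrate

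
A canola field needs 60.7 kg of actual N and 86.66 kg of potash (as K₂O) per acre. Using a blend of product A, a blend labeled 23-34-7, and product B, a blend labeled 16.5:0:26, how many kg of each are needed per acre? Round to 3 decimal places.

Per-acre balance (a = product A, b = product B):
N: 0.23·a + 0.165·b = 60.7
K₂O: 0.07·a + 0.26·b = 86.66
Eliminate a: (row1) − 0.23/0.07·(row2) → -0.689286·b = -224.04, so b = 325.0321.
Back-substitute: a = (60.7 − 0.165·325.0321) / 0.23 = 30.7378.

30.738 kg product A, 325.032 kg product B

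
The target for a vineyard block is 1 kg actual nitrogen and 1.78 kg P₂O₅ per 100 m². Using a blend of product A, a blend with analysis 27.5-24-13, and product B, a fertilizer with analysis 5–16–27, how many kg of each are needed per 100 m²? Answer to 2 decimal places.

Let a = kg of product A, b = kg of product B (per 100 m²).
N: 0.275·a + 0.05·b = 1
P₂O₅: 0.24·a + 0.16·b = 1.78
Eliminate a: (row1) − 0.275/0.24·(row2) → -0.133333·b = -1.03958, so b = 7.79688.
Back-substitute: a = (1 − 0.05·7.79688) / 0.275 = 2.21875.

2.22 kg product A, 7.80 kg product B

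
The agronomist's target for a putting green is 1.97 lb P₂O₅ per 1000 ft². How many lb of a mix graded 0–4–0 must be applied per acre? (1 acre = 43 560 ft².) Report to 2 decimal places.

2145.33 lb of product per acre

Product per 1000 ft² = 1.97 / 4% = 49.25 lb.
Convert to per acre: 49.25 × 43.56 = 2145.33 lb.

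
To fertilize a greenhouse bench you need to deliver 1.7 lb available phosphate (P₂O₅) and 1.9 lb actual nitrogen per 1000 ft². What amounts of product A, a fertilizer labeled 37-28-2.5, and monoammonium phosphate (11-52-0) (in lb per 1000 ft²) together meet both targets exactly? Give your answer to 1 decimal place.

5.0 lb product A, 0.6 lb monoammonium phosphate

With a, b = lb per 1000 ft² of product A and monoammonium phosphate:
P₂O₅: 0.28·a + 0.52·b = 1.7
N: 0.37·a + 0.11·b = 1.9
From row1: a = (1.7 − 0.52·b) / 0.28.
Into row2: 0.37·(1.7 − 0.52·b)/0.28 + 0.11·b = 1.9 → b = 0.600248, a = 4.95668.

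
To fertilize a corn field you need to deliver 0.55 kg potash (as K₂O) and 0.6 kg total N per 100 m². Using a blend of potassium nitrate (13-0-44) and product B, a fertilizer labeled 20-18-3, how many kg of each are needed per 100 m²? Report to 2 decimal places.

1.09 kg potassium nitrate, 2.29 kg product B

Let a = kg of potassium nitrate, b = kg of product B (per 100 m²).
K₂O: 0.44·a + 0.03·b = 0.55
N: 0.13·a + 0.2·b = 0.6
Eliminate a: (row1) − 0.44/0.13·(row2) → -0.646923·b = -1.48077, so b = 2.28894.
Back-substitute: a = (0.55 − 0.03·2.28894) / 0.44 = 1.09394.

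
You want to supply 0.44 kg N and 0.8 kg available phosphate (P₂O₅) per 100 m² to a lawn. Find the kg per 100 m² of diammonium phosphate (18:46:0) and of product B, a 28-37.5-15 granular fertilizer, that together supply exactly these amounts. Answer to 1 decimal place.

With a, b = kg per 100 m² of diammonium phosphate and product B:
N: 0.18·a + 0.28·b = 0.44
P₂O₅: 0.46·a + 0.375·b = 0.8
Eliminate b: (row1) − 0.28/0.375·(row2) → -0.163467·a = -0.157333, so a = 0.96248.
Then b = (0.8 − 0.46·0.96248) / 0.375 = 0.952692.

1.0 kg diammonium phosphate, 1.0 kg product B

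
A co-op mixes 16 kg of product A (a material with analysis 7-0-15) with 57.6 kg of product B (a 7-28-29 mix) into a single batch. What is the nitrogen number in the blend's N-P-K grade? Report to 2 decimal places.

Total mass = 16 + 57.6 = 73.6 kg.
N mass = 7%×16 + 7%×57.6 = 5.152 kg.
% N = 5.152 / 73.6 = 7%.

7.00% N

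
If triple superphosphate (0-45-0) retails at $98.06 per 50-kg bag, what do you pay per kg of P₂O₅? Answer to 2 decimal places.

$4.36 per kg P₂O₅

P₂O₅ in bag = 50 × 45% = 22.5 kg.
Cost per kg P₂O₅ = $98.06 / 22.5 = $4.3582.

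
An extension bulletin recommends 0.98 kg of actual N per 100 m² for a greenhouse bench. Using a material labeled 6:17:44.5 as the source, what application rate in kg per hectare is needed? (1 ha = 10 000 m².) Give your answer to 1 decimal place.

Product per 100 m² = 0.98 / 6% = 16.3333 kg.
Convert to per hectare: 16.3333 × 100 = 1633.33 kg.

1633.3 kg of product per hectare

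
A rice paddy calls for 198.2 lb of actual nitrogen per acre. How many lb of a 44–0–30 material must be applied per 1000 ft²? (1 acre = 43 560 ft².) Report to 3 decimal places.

10.341 lb of product per thousand sq ft

Product per acre = 198.2 / 44% = 450.455 lb.
Convert to per 1000 ft²: 450.455 × 0.0229568 = 10.34101 lb.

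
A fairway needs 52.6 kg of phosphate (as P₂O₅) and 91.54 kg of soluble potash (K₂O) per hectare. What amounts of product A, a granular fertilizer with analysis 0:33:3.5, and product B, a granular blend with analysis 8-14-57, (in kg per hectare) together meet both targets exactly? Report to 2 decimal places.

Per-hectare balance (a = product A, b = product B):
P₂O₅: 0.33·a + 0.14·b = 52.6
K₂O: 0.035·a + 0.57·b = 91.54
Eliminate b: (row1) − 0.14/0.57·(row2) → 0.321404·a = 30.1165, so a = 93.7031.
Then b = (91.54 − 0.035·93.7031) / 0.57 = 154.843.

93.70 kg product A, 154.84 kg product B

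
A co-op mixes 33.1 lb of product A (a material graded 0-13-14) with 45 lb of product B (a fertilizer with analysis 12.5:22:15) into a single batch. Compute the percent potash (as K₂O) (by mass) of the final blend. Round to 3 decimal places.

14.576% K₂O

Total mass = 33.1 + 45 = 78.1 lb.
K₂O mass = 14%×33.1 + 15%×45 = 11.384 lb.
% K₂O = 11.384 / 78.1 = 14.5762%.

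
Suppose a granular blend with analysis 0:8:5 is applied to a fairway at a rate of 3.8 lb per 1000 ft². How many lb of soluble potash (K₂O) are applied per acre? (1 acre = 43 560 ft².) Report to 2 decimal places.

8.28 lb K₂O per acre

K₂O per 1000 ft² = 3.8 × 5% = 0.19 lb.
Convert to per acre: 0.19 × 43.56 = 8.2764 lb.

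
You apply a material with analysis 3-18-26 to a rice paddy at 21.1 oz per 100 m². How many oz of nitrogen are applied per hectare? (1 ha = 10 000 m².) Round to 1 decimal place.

nitrogen per 100 m² = 21.1 × 3% = 0.633 oz.
Convert to per hectare: 0.633 × 100 = 63.3 oz.

63.3 oz N per hectare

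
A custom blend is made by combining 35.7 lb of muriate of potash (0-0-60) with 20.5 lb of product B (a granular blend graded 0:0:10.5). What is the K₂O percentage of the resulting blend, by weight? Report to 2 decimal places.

Total mass = 35.7 + 20.5 = 56.2 lb.
K₂O mass = 60%×35.7 + 10.5%×20.5 = 23.5725 lb.
% K₂O = 23.5725 / 56.2 = 41.944%.

41.94% K₂O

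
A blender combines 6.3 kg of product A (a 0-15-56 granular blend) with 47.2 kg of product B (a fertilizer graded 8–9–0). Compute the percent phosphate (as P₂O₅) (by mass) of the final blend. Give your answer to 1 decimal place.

Total mass = 6.3 + 47.2 = 53.5 kg.
P₂O₅ mass = 15%×6.3 + 9%×47.2 = 5.193 kg.
% P₂O₅ = 5.193 / 53.5 = 9.70654%.

9.7% P₂O₅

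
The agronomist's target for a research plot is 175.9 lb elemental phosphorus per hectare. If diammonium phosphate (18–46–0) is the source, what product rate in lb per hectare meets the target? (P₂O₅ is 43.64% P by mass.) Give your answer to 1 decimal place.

876.2 lb of product per hectare

As P₂O₅: 175.9 / 0.4364 = 403.071 lb per hectare.
Product per hectare = 403.071 / 46% = 876.24 lb.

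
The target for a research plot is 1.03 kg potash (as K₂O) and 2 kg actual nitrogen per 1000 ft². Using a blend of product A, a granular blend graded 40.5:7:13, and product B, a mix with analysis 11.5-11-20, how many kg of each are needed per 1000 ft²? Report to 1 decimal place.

4.3 kg product A, 2.4 kg product B

Per-1000 ft² balance (a = product A, b = product B):
K₂O: 0.13·a + 0.2·b = 1.03
N: 0.405·a + 0.115·b = 2
From row1: a = (1.03 − 0.2·b) / 0.13.
Into row2: 0.405·(1.03 − 0.2·b)/0.13 + 0.115·b = 2 → b = 2.37926, a = 4.26268.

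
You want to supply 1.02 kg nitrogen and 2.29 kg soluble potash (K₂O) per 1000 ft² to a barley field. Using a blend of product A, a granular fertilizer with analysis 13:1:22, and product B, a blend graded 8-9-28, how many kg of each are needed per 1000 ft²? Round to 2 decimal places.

Let a = kg of product A, b = kg of product B (per 1000 ft²).
N: 0.13·a + 0.08·b = 1.02
K₂O: 0.22·a + 0.28·b = 2.29
Solving simultaneously: a = 5.44681, b = 3.89894.

5.45 kg product A, 3.90 kg product B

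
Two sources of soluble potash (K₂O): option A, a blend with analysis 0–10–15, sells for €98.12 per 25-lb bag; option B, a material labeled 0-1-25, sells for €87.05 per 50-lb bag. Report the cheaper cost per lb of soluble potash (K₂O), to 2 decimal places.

option A: K₂O per bag = 25 × 15% = 3.75 lb; cost = 98.12 / 3.75 = €26.1653/lb K₂O.
option B: K₂O per bag = 50 × 25% = 12.5 lb; cost = 87.05 / 12.5 = €6.9640/lb K₂O.
option B is cheaper.

€6.96 per lb K₂O (option B)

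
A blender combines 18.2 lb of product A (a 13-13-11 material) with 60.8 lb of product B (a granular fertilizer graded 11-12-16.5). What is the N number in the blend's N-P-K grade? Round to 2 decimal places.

Total mass = 18.2 + 60.8 = 79 lb.
N mass = 13%×18.2 + 11%×60.8 = 9.054 lb.
% N = 9.054 / 79 = 11.4608%.

11.46% N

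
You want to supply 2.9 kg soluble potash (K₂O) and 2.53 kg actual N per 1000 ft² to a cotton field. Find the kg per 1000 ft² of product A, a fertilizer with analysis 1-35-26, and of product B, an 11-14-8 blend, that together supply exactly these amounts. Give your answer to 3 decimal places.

Let a = kg of product A, b = kg of product B (per 1000 ft²).
K₂O: 0.26·a + 0.08·b = 2.9
N: 0.01·a + 0.11·b = 2.53
Eliminate a: (row1) − 0.26/0.01·(row2) → -2.78·b = -62.88, so b = 22.6187.
Back-substitute: a = (2.9 − 0.08·22.6187) / 0.26 = 4.19424.

4.194 kg product A, 22.619 kg product B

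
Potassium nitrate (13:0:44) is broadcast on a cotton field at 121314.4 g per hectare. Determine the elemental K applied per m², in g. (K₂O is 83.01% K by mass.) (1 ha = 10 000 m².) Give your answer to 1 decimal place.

4.4 g K per sq m

K₂O per hectare = 121314.4 × 44% = 53378.3 g.
Elemental K = 53378.3 × 0.8301 = 44309.4 g per hectare.
Convert to per m²: 44309.4 × 0.0001 = 4.43094 g.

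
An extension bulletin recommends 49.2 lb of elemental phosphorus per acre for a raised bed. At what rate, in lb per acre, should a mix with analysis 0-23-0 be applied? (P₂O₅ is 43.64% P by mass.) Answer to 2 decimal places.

As P₂O₅: 49.2 / 0.4364 = 112.741 lb per acre.
Product per acre = 112.741 / 23% = 490.177 lb.

490.18 lb of product per acre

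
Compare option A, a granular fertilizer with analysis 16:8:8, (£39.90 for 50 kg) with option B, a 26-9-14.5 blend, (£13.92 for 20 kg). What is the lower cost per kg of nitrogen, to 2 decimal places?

£2.68 per kg N (option B)

option A: N per bag = 50 × 16% = 8 kg; cost = 39.90 / 8 = £4.9875/kg N.
option B: N per bag = 20 × 26% = 5.2 kg; cost = 13.92 / 5.2 = £2.6769/kg N.
option B is cheaper.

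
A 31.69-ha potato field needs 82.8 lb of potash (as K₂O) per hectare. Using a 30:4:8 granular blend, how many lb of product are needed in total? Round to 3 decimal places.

32799.150 lb

Product per hectare = 82.8 / 8% = 1035 lb.
Total product = 1035 × 31.69 = 32799.15 lb.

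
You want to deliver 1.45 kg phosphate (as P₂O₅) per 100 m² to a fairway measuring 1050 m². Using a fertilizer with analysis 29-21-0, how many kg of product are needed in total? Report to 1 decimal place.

72.5 kg

Product per 100 m² = 1.45 / 21% = 6.90476 kg.
Total product = 6.90476 × 1050 / 100 = 72.5 kg.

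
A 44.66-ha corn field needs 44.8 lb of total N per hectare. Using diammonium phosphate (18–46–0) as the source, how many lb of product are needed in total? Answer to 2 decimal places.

Product per hectare = 44.8 / 18% = 248.889 lb.
Total product = 248.889 × 44.66 = 11115.378 lb.

11115.38 lb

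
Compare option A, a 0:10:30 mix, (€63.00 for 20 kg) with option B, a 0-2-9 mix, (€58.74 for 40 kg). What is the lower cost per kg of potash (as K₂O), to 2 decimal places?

€10.50 per kg K₂O (option A)

option A: K₂O per bag = 20 × 30% = 6 kg; cost = 63.00 / 6 = €10.5000/kg K₂O.
option B: K₂O per bag = 40 × 9% = 3.6 kg; cost = 58.74 / 3.6 = €16.3167/kg K₂O.
option A is cheaper.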